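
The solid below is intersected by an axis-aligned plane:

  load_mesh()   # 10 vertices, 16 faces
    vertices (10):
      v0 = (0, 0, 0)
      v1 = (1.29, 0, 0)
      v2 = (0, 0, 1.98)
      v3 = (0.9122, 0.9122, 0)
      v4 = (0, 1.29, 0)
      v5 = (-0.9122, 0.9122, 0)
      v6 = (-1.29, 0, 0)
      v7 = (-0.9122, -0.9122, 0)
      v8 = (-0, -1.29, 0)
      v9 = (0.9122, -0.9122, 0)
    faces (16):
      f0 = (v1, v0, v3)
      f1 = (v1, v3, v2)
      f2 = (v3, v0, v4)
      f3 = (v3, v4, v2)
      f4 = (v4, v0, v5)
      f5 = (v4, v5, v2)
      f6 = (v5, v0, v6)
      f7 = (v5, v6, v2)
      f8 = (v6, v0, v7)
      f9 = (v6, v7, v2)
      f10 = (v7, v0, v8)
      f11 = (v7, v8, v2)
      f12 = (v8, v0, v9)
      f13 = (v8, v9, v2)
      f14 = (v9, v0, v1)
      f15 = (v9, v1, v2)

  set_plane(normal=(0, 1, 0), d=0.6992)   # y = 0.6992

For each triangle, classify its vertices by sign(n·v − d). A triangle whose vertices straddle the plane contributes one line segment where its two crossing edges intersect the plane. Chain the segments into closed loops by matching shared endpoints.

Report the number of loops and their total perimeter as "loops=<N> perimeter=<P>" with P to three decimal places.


Straddling triangles (8 of 16):
  (v1,v0,v3) [--+] → (0.6992, 0.6992, 0)–(1.00042, 0.6992, 0)  len=0.3012
  (v1,v3,v2) [-+-] → (1.00042, 0.6992, 0)–(0.6992, 0.6992, 0.462333)  len=0.5518
  (v3,v0,v4) [+-+] → (0.6992, 0.6992, 0)–(0, 0.6992, 0)  len=0.6992
  (v3,v4,v2) [++-] → (0, 0.6992, 0.906809)–(0.6992, 0.6992, 0.462333)  len=0.8285
  (v4,v0,v5) [+-+] → (0, 0.6992, 0)–(-0.6992, 0.6992, 0)  len=0.6992
  (v4,v5,v2) [++-] → (-0.6992, 0.6992, 0.462333)–(0, 0.6992, 0.906809)  len=0.8285
  (v5,v0,v6) [+--] → (-0.6992, 0.6992, 0)–(-1.00042, 0.6992, 0)  len=0.3012
  (v5,v6,v2) [+--] → (-1.00042, 0.6992, 0)–(-0.6992, 0.6992, 0.462333)  len=0.5518

Chained into 1 loop(s):
  loop 1: 8 segments, perimeter = 4.7615
Total perimeter = 4.761

loops=1 perimeter=4.761


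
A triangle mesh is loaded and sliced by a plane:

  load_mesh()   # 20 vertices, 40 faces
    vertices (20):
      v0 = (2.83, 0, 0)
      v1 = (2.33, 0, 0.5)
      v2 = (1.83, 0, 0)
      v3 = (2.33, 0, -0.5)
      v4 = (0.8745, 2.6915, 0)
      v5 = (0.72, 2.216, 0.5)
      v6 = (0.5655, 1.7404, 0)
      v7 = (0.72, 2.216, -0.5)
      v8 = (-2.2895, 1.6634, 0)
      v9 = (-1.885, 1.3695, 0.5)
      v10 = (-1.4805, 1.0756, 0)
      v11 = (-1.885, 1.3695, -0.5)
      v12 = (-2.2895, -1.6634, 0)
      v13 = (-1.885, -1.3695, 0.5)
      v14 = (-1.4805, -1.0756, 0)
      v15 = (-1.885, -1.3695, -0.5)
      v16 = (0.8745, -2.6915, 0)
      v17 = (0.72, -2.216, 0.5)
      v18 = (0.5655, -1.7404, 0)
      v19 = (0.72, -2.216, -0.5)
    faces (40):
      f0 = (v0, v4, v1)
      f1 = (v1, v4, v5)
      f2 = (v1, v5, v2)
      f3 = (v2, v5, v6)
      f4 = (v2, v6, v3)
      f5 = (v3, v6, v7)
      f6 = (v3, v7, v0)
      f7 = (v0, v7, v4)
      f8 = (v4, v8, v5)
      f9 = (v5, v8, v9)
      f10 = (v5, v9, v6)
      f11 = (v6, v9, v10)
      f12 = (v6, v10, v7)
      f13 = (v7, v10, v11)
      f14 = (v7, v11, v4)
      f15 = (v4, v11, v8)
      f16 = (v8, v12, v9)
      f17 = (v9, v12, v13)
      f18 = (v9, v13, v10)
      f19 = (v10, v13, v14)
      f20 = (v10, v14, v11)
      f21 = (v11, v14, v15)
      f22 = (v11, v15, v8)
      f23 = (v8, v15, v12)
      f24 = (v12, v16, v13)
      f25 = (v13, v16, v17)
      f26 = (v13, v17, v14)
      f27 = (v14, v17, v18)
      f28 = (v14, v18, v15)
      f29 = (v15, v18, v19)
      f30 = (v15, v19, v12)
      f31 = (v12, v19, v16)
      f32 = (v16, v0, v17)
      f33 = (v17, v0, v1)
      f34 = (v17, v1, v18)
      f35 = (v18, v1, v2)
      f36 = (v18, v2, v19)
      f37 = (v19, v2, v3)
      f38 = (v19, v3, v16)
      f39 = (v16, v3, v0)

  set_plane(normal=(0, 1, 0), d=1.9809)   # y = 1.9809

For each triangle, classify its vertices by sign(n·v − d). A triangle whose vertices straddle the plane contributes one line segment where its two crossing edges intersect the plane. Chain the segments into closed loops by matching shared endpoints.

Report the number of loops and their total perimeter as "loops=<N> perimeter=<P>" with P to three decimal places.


Straddling triangles (14 of 40):
  (v0,v4,v1) [-+-] → (1.39078, 1.9809, 0)–(1.25878, 1.9809, 0.132008)  len=0.1867
  (v1,v4,v5) [-++] → (1.25878, 1.9809, 0.132008)–(0.890808, 1.9809, 0.5)  len=0.5204
  (v1,v5,v2) [-+-] → (0.890808, 1.9809, 0.5)–(0.837762, 1.9809, 0.446954)  len=0.0750
  (v2,v5,v6) [-+-] → (0.837762, 1.9809, 0.446954)–(0.643627, 1.9809, 0.252839)  len=0.2745
  (v3,v6,v7) [--+] → (0.643627, 1.9809, -0.252839)–(0.890808, 1.9809, -0.5)  len=0.3496
  (v3,v7,v0) [-+-] → (0.890808, 1.9809, -0.5)–(0.943854, 1.9809, -0.446954)  len=0.0750
  (v0,v7,v4) [-++] → (0.943854, 1.9809, -0.446954)–(1.39078, 1.9809, 0)  len=0.6321
  (v4,v8,v5) [+-+] → (-1.31239, 1.9809, 0)–(-0.560372, 1.9809, 0.287278)  len=0.8050
  (v5,v8,v9) [+--] → (-0.560372, 1.9809, 0.287278)–(-0.00349144, 1.9809, 0.5)  len=0.5961
  (v5,v9,v6) [+--] → (-0.00349144, 1.9809, 0.5)–(0.643627, 1.9809, 0.252839)  len=0.6927
  (v6,v10,v7) [--+] → (0.266354, 1.9809, -0.396922)–(0.643627, 1.9809, -0.252839)  len=0.4039
  (v7,v10,v11) [+--] → (0.266354, 1.9809, -0.396922)–(-0.00349144, 1.9809, -0.5)  len=0.2889
  (v7,v11,v4) [+-+] → (-0.00349144, 1.9809, -0.5)–(-0.608783, 1.9809, -0.268759)  len=0.6480
  (v4,v11,v8) [+--] → (-0.608783, 1.9809, -0.268759)–(-1.31239, 1.9809, 0)  len=0.7532

Chained into 1 loop(s):
  loop 1: 14 segments, perimeter = 6.3010
Total perimeter = 6.301

loops=1 perimeter=6.301


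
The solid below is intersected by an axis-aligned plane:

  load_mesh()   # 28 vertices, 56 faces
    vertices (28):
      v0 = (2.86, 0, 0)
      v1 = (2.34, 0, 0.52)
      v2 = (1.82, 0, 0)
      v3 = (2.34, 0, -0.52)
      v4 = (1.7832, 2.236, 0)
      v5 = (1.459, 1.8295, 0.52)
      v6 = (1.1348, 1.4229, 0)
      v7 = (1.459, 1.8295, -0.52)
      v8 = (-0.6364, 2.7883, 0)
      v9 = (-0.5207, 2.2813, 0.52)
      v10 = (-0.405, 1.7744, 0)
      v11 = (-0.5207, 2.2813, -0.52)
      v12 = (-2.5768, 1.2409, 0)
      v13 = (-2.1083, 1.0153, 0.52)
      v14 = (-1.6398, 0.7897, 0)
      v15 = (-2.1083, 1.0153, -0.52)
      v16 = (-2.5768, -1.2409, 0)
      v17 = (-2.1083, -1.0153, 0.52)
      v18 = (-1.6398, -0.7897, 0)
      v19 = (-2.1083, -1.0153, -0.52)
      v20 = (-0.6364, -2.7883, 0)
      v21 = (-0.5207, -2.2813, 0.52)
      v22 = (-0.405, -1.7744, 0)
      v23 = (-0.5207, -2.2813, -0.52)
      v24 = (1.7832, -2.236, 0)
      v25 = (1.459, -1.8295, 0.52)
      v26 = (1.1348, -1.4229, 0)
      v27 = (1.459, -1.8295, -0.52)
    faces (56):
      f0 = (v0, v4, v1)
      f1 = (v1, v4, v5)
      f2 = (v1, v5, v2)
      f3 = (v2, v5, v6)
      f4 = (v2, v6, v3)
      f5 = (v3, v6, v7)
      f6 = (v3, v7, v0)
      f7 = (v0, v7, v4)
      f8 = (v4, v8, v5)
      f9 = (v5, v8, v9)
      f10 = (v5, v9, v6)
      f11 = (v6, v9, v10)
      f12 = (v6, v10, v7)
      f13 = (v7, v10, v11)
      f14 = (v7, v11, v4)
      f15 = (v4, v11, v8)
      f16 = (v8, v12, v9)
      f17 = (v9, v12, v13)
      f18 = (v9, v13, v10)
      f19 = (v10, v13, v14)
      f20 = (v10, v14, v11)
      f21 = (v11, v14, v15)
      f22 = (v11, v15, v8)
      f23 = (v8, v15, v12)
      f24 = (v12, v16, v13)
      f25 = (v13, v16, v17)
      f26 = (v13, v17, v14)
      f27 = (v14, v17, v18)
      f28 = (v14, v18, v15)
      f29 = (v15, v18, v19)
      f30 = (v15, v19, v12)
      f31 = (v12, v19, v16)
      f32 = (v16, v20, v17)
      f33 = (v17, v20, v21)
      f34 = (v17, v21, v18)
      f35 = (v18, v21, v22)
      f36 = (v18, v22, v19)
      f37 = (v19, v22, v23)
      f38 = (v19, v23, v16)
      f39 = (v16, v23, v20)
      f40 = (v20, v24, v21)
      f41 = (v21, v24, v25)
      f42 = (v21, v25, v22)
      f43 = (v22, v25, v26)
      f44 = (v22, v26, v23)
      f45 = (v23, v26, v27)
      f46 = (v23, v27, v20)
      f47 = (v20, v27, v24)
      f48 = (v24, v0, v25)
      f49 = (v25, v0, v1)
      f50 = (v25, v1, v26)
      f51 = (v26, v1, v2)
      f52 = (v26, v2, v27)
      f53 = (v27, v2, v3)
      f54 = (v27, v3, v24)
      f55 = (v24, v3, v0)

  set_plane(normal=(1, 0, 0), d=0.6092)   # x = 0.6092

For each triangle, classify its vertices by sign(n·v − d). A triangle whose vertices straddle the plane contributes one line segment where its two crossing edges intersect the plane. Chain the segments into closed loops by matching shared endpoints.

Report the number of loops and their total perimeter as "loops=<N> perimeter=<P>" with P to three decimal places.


loops=2 perimeter=5.664

Straddling triangles (16 of 56):
  (v4,v8,v5) [+-+] → (0.6092, 2.50398, 0)–(0.6092, 2.21835, 0.309111)  len=0.4209
  (v5,v8,v9) [+--] → (0.6092, 2.21835, 0.309111)–(0.6092, 2.02344, 0.52)  len=0.2872
  (v5,v9,v6) [+-+] → (0.6092, 2.02344, 0.52)–(0.6092, 1.69543, 0.165093)  len=0.4833
  (v6,v9,v10) [+--] → (0.6092, 1.69543, 0.165093)–(0.6092, 1.54288, 0)  len=0.2248
  (v6,v10,v7) [+-+] → (0.6092, 1.54288, 0)–(0.6092, 1.80438, -0.282931)  len=0.3853
  (v7,v10,v11) [+--] → (0.6092, 1.80438, -0.282931)–(0.6092, 2.02344, -0.52)  len=0.3228
  (v7,v11,v4) [+-+] → (0.6092, 2.02344, -0.52)–(0.6092, 2.25908, -0.264977)  len=0.3472
  (v4,v11,v8) [+--] → (0.6092, 2.25908, -0.264977)–(0.6092, 2.50398, 0)  len=0.3608
  (v20,v24,v21) [-+-] → (0.6092, -2.50398, 0)–(0.6092, -2.25908, 0.264977)  len=0.3608
  (v21,v24,v25) [-++] → (0.6092, -2.25908, 0.264977)–(0.6092, -2.02344, 0.52)  len=0.3472
  (v21,v25,v22) [-+-] → (0.6092, -2.02344, 0.52)–(0.6092, -1.80438, 0.282931)  len=0.3228
  (v22,v25,v26) [-++] → (0.6092, -1.80438, 0.282931)–(0.6092, -1.54288, 0)  len=0.3853
  (v22,v26,v23) [-+-] → (0.6092, -1.54288, 0)–(0.6092, -1.69543, -0.165093)  len=0.2248
  (v23,v26,v27) [-++] → (0.6092, -1.69543, -0.165093)–(0.6092, -2.02344, -0.52)  len=0.4833
  (v23,v27,v20) [-+-] → (0.6092, -2.02344, -0.52)–(0.6092, -2.21835, -0.309111)  len=0.2872
  (v20,v27,v24) [-++] → (0.6092, -2.21835, -0.309111)–(0.6092, -2.50398, 0)  len=0.4209

Chained into 2 loop(s):
  loop 1: 8 segments, perimeter = 2.8322
  loop 2: 8 segments, perimeter = 2.8322
Total perimeter = 5.664


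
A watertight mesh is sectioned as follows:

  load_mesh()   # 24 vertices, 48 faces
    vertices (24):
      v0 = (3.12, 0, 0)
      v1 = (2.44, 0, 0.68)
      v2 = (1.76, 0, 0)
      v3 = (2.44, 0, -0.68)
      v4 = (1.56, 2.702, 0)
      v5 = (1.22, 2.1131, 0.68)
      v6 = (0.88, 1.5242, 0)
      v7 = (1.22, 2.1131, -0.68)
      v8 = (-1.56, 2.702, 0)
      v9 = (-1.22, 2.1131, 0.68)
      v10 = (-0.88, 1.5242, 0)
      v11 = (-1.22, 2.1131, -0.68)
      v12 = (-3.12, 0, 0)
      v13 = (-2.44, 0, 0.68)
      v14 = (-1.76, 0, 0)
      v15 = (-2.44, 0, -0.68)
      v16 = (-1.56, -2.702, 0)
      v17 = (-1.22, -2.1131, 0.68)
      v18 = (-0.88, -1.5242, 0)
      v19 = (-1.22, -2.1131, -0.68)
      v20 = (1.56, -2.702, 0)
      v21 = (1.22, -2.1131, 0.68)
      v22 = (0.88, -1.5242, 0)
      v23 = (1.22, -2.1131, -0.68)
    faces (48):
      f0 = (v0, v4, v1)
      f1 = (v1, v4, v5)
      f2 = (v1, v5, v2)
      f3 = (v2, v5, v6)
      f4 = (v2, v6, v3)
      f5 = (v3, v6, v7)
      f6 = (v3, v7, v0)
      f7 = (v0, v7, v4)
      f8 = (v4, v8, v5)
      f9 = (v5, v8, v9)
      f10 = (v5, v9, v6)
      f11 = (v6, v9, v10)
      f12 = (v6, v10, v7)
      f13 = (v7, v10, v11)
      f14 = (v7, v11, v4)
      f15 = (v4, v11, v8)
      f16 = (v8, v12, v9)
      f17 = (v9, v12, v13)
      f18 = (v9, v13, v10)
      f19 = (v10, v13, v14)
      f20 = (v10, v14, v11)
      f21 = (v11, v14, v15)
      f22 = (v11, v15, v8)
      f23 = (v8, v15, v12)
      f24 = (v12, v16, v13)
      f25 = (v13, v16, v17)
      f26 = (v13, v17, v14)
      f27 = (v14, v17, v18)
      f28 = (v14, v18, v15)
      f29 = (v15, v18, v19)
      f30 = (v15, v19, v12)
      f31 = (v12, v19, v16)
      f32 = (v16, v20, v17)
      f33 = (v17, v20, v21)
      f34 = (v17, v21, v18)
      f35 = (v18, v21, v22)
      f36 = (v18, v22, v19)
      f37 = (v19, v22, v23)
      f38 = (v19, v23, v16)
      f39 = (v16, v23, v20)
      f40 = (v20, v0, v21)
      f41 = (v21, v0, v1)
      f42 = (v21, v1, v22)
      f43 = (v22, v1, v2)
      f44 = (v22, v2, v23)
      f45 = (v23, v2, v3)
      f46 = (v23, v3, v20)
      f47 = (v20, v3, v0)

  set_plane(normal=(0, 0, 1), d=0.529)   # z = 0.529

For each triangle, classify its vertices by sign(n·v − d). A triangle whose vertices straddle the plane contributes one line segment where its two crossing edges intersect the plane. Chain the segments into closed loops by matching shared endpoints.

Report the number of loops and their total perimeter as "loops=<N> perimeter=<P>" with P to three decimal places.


Straddling triangles (24 of 48):
  (v0,v4,v1) [--+] → (2.24459, 0.600003, 0.529)–(2.591, 0, 0.529)  len=0.6928
  (v1,v4,v5) [+-+] → (2.24459, 0.600003, 0.529)–(1.2955, 2.24387, 0.529)  len=1.8982
  (v1,v5,v2) [++-] → (1.33991, 1.64387, 0.529)–(2.289, 0, 0.529)  len=1.8982
  (v2,v5,v6) [-+-] → (1.33991, 1.64387, 0.529)–(1.1445, 1.98233, 0.529)  len=0.3908
  (v4,v8,v5) [--+] → (0.602676, 2.24387, 0.529)–(1.2955, 2.24387, 0.529)  len=0.6928
  (v5,v8,v9) [+-+] → (0.602676, 2.24387, 0.529)–(-1.2955, 2.24387, 0.529)  len=1.8982
  (v5,v9,v6) [++-] → (-0.753676, 1.98233, 0.529)–(1.1445, 1.98233, 0.529)  len=1.8982
  (v6,v9,v10) [-+-] → (-0.753676, 1.98233, 0.529)–(-1.1445, 1.98233, 0.529)  len=0.3908
  (v8,v12,v9) [--+] → (-1.64191, 1.64387, 0.529)–(-1.2955, 2.24387, 0.529)  len=0.6928
  (v9,v12,v13) [+-+] → (-1.64191, 1.64387, 0.529)–(-2.591, 0, 0.529)  len=1.8982
  (v9,v13,v10) [++-] → (-2.09359, 0.338462, 0.529)–(-1.1445, 1.98233, 0.529)  len=1.8982
  (v10,v13,v14) [-+-] → (-2.09359, 0.338462, 0.529)–(-2.289, 0, 0.529)  len=0.3908
  (v12,v16,v13) [--+] → (-2.24459, -0.600003, 0.529)–(-2.591, 0, 0.529)  len=0.6928
  (v13,v16,v17) [+-+] → (-2.24459, -0.600003, 0.529)–(-1.2955, -2.24387, 0.529)  len=1.8982
  (v13,v17,v14) [++-] → (-1.33991, -1.64387, 0.529)–(-2.289, 0, 0.529)  len=1.8982
  (v14,v17,v18) [-+-] → (-1.33991, -1.64387, 0.529)–(-1.1445, -1.98233, 0.529)  len=0.3908
  (v16,v20,v17) [--+] → (-0.602676, -2.24387, 0.529)–(-1.2955, -2.24387, 0.529)  len=0.6928
  (v17,v20,v21) [+-+] → (-0.602676, -2.24387, 0.529)–(1.2955, -2.24387, 0.529)  len=1.8982
  (v17,v21,v18) [++-] → (0.753676, -1.98233, 0.529)–(-1.1445, -1.98233, 0.529)  len=1.8982
  (v18,v21,v22) [-+-] → (0.753676, -1.98233, 0.529)–(1.1445, -1.98233, 0.529)  len=0.3908
  (v20,v0,v21) [--+] → (1.64191, -1.64387, 0.529)–(1.2955, -2.24387, 0.529)  len=0.6928
  (v21,v0,v1) [+-+] → (1.64191, -1.64387, 0.529)–(2.591, 0, 0.529)  len=1.8982
  (v21,v1,v22) [++-] → (2.09359, -0.338462, 0.529)–(1.1445, -1.98233, 0.529)  len=1.8982
  (v22,v1,v2) [-+-] → (2.09359, -0.338462, 0.529)–(2.289, 0, 0.529)  len=0.3908

Chained into 2 loop(s):
  loop 1: 12 segments, perimeter = 15.5460
  loop 2: 12 segments, perimeter = 13.7340
Total perimeter = 29.280

loops=2 perimeter=29.280


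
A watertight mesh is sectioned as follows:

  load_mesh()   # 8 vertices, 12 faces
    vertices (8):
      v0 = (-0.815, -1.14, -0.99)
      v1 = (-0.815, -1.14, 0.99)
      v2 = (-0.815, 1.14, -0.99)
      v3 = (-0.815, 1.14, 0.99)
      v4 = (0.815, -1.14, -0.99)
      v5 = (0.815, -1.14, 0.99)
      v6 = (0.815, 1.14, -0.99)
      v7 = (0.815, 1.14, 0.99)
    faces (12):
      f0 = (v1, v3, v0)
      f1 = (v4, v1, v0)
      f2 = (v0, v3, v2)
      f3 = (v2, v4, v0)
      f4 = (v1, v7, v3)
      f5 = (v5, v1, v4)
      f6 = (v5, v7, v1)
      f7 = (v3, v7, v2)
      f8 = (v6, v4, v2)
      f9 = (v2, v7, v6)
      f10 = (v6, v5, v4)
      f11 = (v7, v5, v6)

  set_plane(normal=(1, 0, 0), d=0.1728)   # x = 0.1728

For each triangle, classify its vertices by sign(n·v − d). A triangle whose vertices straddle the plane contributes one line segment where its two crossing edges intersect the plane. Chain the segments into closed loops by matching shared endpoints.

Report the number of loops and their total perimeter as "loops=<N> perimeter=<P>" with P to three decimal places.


loops=1 perimeter=8.520

Straddling triangles (8 of 12):
  (v4,v1,v0) [+--] → (0.1728, -1.14, -0.209904)–(0.1728, -1.14, -0.99)  len=0.7801
  (v2,v4,v0) [-+-] → (0.1728, -0.241708, -0.99)–(0.1728, -1.14, -0.99)  len=0.8983
  (v1,v7,v3) [-+-] → (0.1728, 0.241708, 0.99)–(0.1728, 1.14, 0.99)  len=0.8983
  (v5,v1,v4) [+-+] → (0.1728, -1.14, 0.99)–(0.1728, -1.14, -0.209904)  len=1.1999
  (v5,v7,v1) [++-] → (0.1728, 0.241708, 0.99)–(0.1728, -1.14, 0.99)  len=1.3817
  (v3,v7,v2) [-+-] → (0.1728, 1.14, 0.99)–(0.1728, 1.14, 0.209904)  len=0.7801
  (v6,v4,v2) [++-] → (0.1728, -0.241708, -0.99)–(0.1728, 1.14, -0.99)  len=1.3817
  (v2,v7,v6) [-++] → (0.1728, 1.14, 0.209904)–(0.1728, 1.14, -0.99)  len=1.1999

Chained into 1 loop(s):
  loop 1: 8 segments, perimeter = 8.5200
Total perimeter = 8.520


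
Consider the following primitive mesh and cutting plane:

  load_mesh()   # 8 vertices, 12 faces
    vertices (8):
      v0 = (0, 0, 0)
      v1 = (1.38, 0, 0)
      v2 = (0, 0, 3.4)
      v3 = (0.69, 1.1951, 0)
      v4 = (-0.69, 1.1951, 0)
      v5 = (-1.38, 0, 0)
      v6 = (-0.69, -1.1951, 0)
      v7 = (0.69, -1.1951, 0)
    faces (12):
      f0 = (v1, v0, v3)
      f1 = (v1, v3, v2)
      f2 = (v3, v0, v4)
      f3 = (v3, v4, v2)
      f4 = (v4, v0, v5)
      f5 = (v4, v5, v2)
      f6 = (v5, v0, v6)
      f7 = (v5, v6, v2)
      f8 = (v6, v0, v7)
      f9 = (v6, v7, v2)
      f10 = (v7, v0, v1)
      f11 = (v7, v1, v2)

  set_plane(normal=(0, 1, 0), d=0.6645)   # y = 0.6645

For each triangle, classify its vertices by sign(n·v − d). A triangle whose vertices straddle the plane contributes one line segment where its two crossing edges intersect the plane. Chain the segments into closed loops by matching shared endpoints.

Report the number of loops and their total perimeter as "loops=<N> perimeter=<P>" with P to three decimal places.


loops=1 perimeter=6.018

Straddling triangles (6 of 12):
  (v1,v0,v3) [--+] → (0.383654, 0.6645, 0)–(0.996346, 0.6645, 0)  len=0.6127
  (v1,v3,v2) [-+-] → (0.996346, 0.6645, 0)–(0.383654, 0.6645, 1.50953)  len=1.6291
  (v3,v0,v4) [+-+] → (0.383654, 0.6645, 0)–(-0.383654, 0.6645, 0)  len=0.7673
  (v3,v4,v2) [++-] → (-0.383654, 0.6645, 1.50953)–(0.383654, 0.6645, 1.50953)  len=0.7673
  (v4,v0,v5) [+--] → (-0.383654, 0.6645, 0)–(-0.996346, 0.6645, 0)  len=0.6127
  (v4,v5,v2) [+--] → (-0.996346, 0.6645, 0)–(-0.383654, 0.6645, 1.50953)  len=1.6291

Chained into 1 loop(s):
  loop 1: 6 segments, perimeter = 6.0183
Total perimeter = 6.018


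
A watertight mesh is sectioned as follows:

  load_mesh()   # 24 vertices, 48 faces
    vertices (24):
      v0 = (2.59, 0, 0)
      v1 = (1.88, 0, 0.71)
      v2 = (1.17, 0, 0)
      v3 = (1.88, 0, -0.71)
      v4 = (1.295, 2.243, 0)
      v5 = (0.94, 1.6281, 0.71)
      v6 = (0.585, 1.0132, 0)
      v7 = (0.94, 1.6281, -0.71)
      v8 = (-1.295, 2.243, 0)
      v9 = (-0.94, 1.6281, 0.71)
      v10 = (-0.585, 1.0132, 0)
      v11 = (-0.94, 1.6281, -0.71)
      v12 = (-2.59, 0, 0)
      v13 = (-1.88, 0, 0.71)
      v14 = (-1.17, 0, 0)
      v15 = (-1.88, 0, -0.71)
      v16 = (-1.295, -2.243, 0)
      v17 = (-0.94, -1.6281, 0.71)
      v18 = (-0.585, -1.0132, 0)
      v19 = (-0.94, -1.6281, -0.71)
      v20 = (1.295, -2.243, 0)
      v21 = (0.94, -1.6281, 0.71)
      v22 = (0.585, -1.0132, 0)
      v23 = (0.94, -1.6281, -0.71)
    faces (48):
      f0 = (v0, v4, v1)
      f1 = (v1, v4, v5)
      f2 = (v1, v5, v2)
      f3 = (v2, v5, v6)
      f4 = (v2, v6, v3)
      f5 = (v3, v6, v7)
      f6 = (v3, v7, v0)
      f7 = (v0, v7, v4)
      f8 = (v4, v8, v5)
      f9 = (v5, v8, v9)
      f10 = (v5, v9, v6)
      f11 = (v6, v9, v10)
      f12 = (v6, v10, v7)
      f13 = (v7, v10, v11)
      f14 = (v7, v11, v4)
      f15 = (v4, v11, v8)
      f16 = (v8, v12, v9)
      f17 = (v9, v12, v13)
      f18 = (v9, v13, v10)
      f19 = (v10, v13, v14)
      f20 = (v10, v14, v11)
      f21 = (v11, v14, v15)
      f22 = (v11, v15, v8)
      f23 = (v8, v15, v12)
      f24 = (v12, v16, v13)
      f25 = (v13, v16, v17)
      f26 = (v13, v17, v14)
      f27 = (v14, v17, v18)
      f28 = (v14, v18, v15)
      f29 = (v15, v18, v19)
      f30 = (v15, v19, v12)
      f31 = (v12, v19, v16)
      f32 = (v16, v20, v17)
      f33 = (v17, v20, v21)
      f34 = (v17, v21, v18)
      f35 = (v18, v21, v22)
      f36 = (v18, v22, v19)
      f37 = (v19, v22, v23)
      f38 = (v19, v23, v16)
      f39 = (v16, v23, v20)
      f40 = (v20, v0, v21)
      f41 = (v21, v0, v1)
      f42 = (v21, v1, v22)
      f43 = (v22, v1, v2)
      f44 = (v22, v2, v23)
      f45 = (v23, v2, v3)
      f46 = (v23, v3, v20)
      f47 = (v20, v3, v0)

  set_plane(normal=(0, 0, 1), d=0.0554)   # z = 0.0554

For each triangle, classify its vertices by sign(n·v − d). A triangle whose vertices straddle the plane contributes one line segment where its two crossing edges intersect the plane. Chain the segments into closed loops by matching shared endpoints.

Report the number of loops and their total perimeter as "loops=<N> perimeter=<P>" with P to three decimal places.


loops=2 perimeter=22.560

Straddling triangles (24 of 48):
  (v0,v4,v1) [--+] → (1.34065, 2.06798, 0.0554)–(2.5346, 0, 0.0554)  len=2.3879
  (v1,v4,v5) [+-+] → (1.34065, 2.06798, 0.0554)–(1.2673, 2.19502, 0.0554)  len=0.1467
  (v1,v5,v2) [++-] → (1.15205, 0.127038, 0.0554)–(1.2254, 0, 0.0554)  len=0.1467
  (v2,v5,v6) [-+-] → (1.15205, 0.127038, 0.0554)–(0.6127, 1.06118, 0.0554)  len=1.0787
  (v4,v8,v5) [--+] → (-1.12061, 2.19502, 0.0554)–(1.2673, 2.19502, 0.0554)  len=2.3879
  (v5,v8,v9) [+-+] → (-1.12061, 2.19502, 0.0554)–(-1.2673, 2.19502, 0.0554)  len=0.1467
  (v5,v9,v6) [++-] → (0.466007, 1.06118, 0.0554)–(0.6127, 1.06118, 0.0554)  len=0.1467
  (v6,v9,v10) [-+-] → (0.466007, 1.06118, 0.0554)–(-0.6127, 1.06118, 0.0554)  len=1.0787
  (v8,v12,v9) [--+] → (-2.46125, 0.127038, 0.0554)–(-1.2673, 2.19502, 0.0554)  len=2.3879
  (v9,v12,v13) [+-+] → (-2.46125, 0.127038, 0.0554)–(-2.5346, 0, 0.0554)  len=0.1467
  (v9,v13,v10) [++-] → (-0.686046, 0.934142, 0.0554)–(-0.6127, 1.06118, 0.0554)  len=0.1467
  (v10,v13,v14) [-+-] → (-0.686046, 0.934142, 0.0554)–(-1.2254, 0, 0.0554)  len=1.0787
  (v12,v16,v13) [--+] → (-1.34065, -2.06798, 0.0554)–(-2.5346, 0, 0.0554)  len=2.3879
  (v13,v16,v17) [+-+] → (-1.34065, -2.06798, 0.0554)–(-1.2673, -2.19502, 0.0554)  len=0.1467
  (v13,v17,v14) [++-] → (-1.15205, -0.127038, 0.0554)–(-1.2254, 0, 0.0554)  len=0.1467
  (v14,v17,v18) [-+-] → (-1.15205, -0.127038, 0.0554)–(-0.6127, -1.06118, 0.0554)  len=1.0787
  (v16,v20,v17) [--+] → (1.12061, -2.19502, 0.0554)–(-1.2673, -2.19502, 0.0554)  len=2.3879
  (v17,v20,v21) [+-+] → (1.12061, -2.19502, 0.0554)–(1.2673, -2.19502, 0.0554)  len=0.1467
  (v17,v21,v18) [++-] → (-0.466007, -1.06118, 0.0554)–(-0.6127, -1.06118, 0.0554)  len=0.1467
  (v18,v21,v22) [-+-] → (-0.466007, -1.06118, 0.0554)–(0.6127, -1.06118, 0.0554)  len=1.0787
  (v20,v0,v21) [--+] → (2.46125, -0.127038, 0.0554)–(1.2673, -2.19502, 0.0554)  len=2.3879
  (v21,v0,v1) [+-+] → (2.46125, -0.127038, 0.0554)–(2.5346, 0, 0.0554)  len=0.1467
  (v21,v1,v22) [++-] → (0.686046, -0.934142, 0.0554)–(0.6127, -1.06118, 0.0554)  len=0.1467
  (v22,v1,v2) [-+-] → (0.686046, -0.934142, 0.0554)–(1.2254, 0, 0.0554)  len=1.0787

Chained into 2 loop(s):
  loop 1: 12 segments, perimeter = 15.2076
  loop 2: 12 segments, perimeter = 7.3522
Total perimeter = 22.560


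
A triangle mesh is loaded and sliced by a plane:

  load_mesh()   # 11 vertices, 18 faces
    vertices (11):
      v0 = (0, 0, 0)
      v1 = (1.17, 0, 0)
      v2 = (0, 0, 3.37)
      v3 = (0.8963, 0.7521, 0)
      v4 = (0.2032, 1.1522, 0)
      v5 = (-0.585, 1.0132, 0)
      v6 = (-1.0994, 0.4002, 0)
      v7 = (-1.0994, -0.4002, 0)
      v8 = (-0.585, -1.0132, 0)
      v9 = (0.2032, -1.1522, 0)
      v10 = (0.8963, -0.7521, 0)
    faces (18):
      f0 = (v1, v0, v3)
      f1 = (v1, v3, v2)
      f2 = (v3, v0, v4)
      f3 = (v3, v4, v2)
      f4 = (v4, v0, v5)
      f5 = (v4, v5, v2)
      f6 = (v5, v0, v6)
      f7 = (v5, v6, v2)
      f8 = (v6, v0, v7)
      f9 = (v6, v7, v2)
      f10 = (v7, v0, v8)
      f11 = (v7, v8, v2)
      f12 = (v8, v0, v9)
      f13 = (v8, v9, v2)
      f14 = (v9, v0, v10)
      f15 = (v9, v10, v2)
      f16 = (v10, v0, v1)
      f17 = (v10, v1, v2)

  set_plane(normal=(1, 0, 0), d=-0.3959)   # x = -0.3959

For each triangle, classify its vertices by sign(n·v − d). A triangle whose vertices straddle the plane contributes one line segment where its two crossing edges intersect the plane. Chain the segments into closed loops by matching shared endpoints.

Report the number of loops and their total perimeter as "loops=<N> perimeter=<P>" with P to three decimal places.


Straddling triangles (10 of 18):
  (v4,v0,v5) [++-] → (-0.3959, 0.685685, 0)–(-0.3959, 1.04655, 0)  len=0.3609
  (v4,v5,v2) [+-+] → (-0.3959, 1.04655, 0)–(-0.3959, 0.685685, 1.08935)  len=1.1476
  (v5,v0,v6) [-+-] → (-0.3959, 0.685685, 0)–(-0.3959, 0.144114, 0)  len=0.5416
  (v5,v6,v2) [--+] → (-0.3959, 0.144114, 2.15644)–(-0.3959, 0.685685, 1.08935)  len=1.1967
  (v6,v0,v7) [-+-] → (-0.3959, 0.144114, 0)–(-0.3959, -0.144114, 0)  len=0.2882
  (v6,v7,v2) [--+] → (-0.3959, -0.144114, 2.15644)–(-0.3959, 0.144114, 2.15644)  len=0.2882
  (v7,v0,v8) [-+-] → (-0.3959, -0.144114, 0)–(-0.3959, -0.685685, 0)  len=0.5416
  (v7,v8,v2) [--+] → (-0.3959, -0.685685, 1.08935)–(-0.3959, -0.144114, 2.15644)  len=1.1967
  (v8,v0,v9) [-++] → (-0.3959, -0.685685, 0)–(-0.3959, -1.04655, 0)  len=0.3609
  (v8,v9,v2) [-++] → (-0.3959, -1.04655, 0)–(-0.3959, -0.685685, 1.08935)  len=1.1476

Chained into 1 loop(s):
  loop 1: 10 segments, perimeter = 7.0698
Total perimeter = 7.070

loops=1 perimeter=7.070


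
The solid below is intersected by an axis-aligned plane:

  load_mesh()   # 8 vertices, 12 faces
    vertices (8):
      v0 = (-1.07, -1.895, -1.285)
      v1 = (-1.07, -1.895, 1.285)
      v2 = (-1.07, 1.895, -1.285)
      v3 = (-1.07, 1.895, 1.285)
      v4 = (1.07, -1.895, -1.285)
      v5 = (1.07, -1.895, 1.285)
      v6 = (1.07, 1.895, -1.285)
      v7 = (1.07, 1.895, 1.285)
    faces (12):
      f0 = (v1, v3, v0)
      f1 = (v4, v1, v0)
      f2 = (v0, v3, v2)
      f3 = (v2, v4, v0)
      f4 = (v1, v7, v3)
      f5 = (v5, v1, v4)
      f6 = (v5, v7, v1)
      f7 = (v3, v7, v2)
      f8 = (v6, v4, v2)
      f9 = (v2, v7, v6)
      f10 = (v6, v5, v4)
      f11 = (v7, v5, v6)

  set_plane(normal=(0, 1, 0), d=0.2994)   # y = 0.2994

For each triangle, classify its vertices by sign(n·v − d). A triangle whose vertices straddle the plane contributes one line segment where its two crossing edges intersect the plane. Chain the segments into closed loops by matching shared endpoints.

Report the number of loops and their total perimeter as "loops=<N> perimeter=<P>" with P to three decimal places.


Straddling triangles (8 of 12):
  (v1,v3,v0) [-+-] → (-1.07, 0.2994, 1.285)–(-1.07, 0.2994, 0.203023)  len=1.0820
  (v0,v3,v2) [-++] → (-1.07, 0.2994, 0.203023)–(-1.07, 0.2994, -1.285)  len=1.4880
  (v2,v4,v0) [+--] → (-0.169054, 0.2994, -1.285)–(-1.07, 0.2994, -1.285)  len=0.9009
  (v1,v7,v3) [-++] → (0.169054, 0.2994, 1.285)–(-1.07, 0.2994, 1.285)  len=1.2391
  (v5,v7,v1) [-+-] → (1.07, 0.2994, 1.285)–(0.169054, 0.2994, 1.285)  len=0.9009
  (v6,v4,v2) [+-+] → (1.07, 0.2994, -1.285)–(-0.169054, 0.2994, -1.285)  len=1.2391
  (v6,v5,v4) [+--] → (1.07, 0.2994, -0.203023)–(1.07, 0.2994, -1.285)  len=1.0820
  (v7,v5,v6) [+-+] → (1.07, 0.2994, 1.285)–(1.07, 0.2994, -0.203023)  len=1.4880

Chained into 1 loop(s):
  loop 1: 8 segments, perimeter = 9.4200
Total perimeter = 9.420

loops=1 perimeter=9.420


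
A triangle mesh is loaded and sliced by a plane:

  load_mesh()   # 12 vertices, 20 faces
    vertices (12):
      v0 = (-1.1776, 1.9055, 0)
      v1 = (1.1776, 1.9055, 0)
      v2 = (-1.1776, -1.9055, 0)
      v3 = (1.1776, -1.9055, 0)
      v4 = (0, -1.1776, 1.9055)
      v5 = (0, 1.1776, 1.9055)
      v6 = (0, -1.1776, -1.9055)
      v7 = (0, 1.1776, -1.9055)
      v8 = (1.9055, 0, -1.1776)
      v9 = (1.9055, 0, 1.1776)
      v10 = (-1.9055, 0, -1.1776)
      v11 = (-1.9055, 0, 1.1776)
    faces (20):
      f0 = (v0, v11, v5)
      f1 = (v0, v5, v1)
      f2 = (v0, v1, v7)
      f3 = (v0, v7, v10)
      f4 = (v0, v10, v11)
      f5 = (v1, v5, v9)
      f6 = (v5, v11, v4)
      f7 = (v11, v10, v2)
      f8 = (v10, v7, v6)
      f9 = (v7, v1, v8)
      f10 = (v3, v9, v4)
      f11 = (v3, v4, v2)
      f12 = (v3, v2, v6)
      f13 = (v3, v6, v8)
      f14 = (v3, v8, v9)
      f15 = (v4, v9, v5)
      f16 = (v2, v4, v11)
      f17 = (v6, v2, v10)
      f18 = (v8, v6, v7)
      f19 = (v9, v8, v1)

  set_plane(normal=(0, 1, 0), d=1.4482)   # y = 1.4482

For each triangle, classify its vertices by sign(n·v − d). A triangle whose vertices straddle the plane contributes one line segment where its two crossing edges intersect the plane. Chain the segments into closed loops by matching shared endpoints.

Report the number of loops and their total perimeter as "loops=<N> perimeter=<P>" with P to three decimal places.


Straddling triangles (8 of 20):
  (v0,v11,v5) [+--] → (-1.35229, 1.4482, 0.282612)–(-0.437778, 1.4482, 1.19712)  len=1.2933
  (v0,v5,v1) [+-+] → (-0.437778, 1.4482, 1.19712)–(0.437778, 1.4482, 1.19712)  len=0.8756
  (v0,v1,v7) [++-] → (0.437778, 1.4482, -1.19712)–(-0.437778, 1.4482, -1.19712)  len=0.8756
  (v0,v7,v10) [+--] → (-0.437778, 1.4482, -1.19712)–(-1.35229, 1.4482, -0.282612)  len=1.2933
  (v0,v10,v11) [+--] → (-1.35229, 1.4482, -0.282612)–(-1.35229, 1.4482, 0.282612)  len=0.5652
  (v1,v5,v9) [+--] → (0.437778, 1.4482, 1.19712)–(1.35229, 1.4482, 0.282612)  len=1.2933
  (v7,v1,v8) [-+-] → (0.437778, 1.4482, -1.19712)–(1.35229, 1.4482, -0.282612)  len=1.2933
  (v9,v8,v1) [--+] → (1.35229, 1.4482, -0.282612)–(1.35229, 1.4482, 0.282612)  len=0.5652

Chained into 1 loop(s):
  loop 1: 8 segments, perimeter = 8.0548
Total perimeter = 8.055

loops=1 perimeter=8.055


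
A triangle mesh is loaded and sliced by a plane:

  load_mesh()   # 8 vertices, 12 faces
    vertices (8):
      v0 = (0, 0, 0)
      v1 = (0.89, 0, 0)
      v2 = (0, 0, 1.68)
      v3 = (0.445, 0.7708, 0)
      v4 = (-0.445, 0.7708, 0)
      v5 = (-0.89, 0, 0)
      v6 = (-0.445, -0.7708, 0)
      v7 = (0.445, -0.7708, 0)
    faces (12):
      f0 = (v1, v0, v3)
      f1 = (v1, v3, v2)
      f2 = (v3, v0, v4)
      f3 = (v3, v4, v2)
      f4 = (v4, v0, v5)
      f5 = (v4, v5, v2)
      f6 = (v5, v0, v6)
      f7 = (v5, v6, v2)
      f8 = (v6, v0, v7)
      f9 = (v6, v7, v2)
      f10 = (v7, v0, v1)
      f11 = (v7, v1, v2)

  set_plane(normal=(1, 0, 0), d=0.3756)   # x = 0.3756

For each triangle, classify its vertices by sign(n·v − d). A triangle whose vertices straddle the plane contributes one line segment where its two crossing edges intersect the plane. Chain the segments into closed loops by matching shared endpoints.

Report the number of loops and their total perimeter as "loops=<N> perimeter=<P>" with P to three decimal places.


loops=1 perimeter=4.043

Straddling triangles (8 of 12):
  (v1,v0,v3) [+-+] → (0.3756, 0, 0)–(0.3756, 0.65059, 0)  len=0.6506
  (v1,v3,v2) [++-] → (0.3756, 0.65059, 0.262004)–(0.3756, 0, 0.971002)  len=0.9623
  (v3,v0,v4) [+--] → (0.3756, 0.65059, 0)–(0.3756, 0.7708, 0)  len=0.1202
  (v3,v4,v2) [+--] → (0.3756, 0.7708, 0)–(0.3756, 0.65059, 0.262004)  len=0.2883
  (v6,v0,v7) [--+] → (0.3756, -0.65059, 0)–(0.3756, -0.7708, 0)  len=0.1202
  (v6,v7,v2) [-+-] → (0.3756, -0.7708, 0)–(0.3756, -0.65059, 0.262004)  len=0.2883
  (v7,v0,v1) [+-+] → (0.3756, -0.65059, 0)–(0.3756, 0, 0)  len=0.6506
  (v7,v1,v2) [++-] → (0.3756, 0, 0.971002)–(0.3756, -0.65059, 0.262004)  len=0.9623

Chained into 1 loop(s):
  loop 1: 8 segments, perimeter = 4.0427
Total perimeter = 4.043


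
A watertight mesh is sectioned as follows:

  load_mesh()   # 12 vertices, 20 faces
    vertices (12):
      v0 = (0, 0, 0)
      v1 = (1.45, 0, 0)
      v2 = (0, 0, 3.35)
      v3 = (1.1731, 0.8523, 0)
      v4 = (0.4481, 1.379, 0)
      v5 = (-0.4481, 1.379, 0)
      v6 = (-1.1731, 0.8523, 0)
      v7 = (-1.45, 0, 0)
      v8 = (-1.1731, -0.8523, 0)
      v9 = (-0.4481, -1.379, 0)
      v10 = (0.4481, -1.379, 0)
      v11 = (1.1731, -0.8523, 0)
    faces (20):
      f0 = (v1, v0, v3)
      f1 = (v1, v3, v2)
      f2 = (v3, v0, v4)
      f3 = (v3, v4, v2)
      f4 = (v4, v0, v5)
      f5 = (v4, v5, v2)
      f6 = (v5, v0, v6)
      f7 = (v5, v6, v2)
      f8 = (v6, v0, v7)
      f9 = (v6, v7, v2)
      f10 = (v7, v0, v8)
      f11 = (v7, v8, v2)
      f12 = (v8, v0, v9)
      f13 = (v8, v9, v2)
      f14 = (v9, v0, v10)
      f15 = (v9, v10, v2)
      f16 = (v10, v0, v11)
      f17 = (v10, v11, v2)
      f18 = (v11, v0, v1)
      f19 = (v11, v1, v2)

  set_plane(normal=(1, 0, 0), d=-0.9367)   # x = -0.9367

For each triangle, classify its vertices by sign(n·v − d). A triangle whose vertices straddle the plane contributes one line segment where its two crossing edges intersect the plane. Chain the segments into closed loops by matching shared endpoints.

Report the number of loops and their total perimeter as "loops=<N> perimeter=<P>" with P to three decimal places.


loops=1 perimeter=5.265

Straddling triangles (8 of 20):
  (v5,v0,v6) [++-] → (-0.9367, 0.680547, 0)–(-0.9367, 1.02404, 0)  len=0.3435
  (v5,v6,v2) [+-+] → (-0.9367, 1.02404, 0)–(-0.9367, 0.680547, 0.675083)  len=0.7574
  (v6,v0,v7) [-+-] → (-0.9367, 0.680547, 0)–(-0.9367, 0, 0)  len=0.6805
  (v6,v7,v2) [--+] → (-0.9367, 0, 1.1859)–(-0.9367, 0.680547, 0.675083)  len=0.8509
  (v7,v0,v8) [-+-] → (-0.9367, 0, 0)–(-0.9367, -0.680547, 0)  len=0.6805
  (v7,v8,v2) [--+] → (-0.9367, -0.680547, 0.675083)–(-0.9367, 0, 1.1859)  len=0.8509
  (v8,v0,v9) [-++] → (-0.9367, -0.680547, 0)–(-0.9367, -1.02404, 0)  len=0.3435
  (v8,v9,v2) [-++] → (-0.9367, -1.02404, 0)–(-0.9367, -0.680547, 0.675083)  len=0.7574

Chained into 1 loop(s):
  loop 1: 8 segments, perimeter = 5.2648
Total perimeter = 5.265


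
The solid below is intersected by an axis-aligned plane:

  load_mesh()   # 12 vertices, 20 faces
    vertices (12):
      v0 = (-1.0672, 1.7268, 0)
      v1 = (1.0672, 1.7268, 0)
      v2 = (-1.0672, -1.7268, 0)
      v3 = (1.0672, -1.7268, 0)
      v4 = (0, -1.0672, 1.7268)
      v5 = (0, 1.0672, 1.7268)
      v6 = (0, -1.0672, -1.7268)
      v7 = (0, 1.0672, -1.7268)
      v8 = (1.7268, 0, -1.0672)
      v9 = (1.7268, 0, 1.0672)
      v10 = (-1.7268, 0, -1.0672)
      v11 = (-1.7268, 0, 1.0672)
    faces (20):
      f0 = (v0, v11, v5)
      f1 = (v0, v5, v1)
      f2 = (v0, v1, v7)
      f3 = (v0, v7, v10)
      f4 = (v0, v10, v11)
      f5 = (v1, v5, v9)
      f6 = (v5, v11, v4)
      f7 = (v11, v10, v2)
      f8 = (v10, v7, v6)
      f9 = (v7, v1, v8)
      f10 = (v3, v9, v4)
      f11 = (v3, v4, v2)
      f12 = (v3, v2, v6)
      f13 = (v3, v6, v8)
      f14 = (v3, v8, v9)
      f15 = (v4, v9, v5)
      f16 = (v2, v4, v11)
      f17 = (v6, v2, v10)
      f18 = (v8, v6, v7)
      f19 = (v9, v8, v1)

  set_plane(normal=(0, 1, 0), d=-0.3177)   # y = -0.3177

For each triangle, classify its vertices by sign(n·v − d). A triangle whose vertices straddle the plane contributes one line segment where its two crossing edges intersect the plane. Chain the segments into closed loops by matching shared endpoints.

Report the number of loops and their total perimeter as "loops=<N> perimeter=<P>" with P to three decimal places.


loops=1 perimeter=10.898

Straddling triangles (10 of 20):
  (v5,v11,v4) [++-] → (-1.21274, -0.3177, 1.26356)–(0, -0.3177, 1.7268)  len=1.2982
  (v11,v10,v2) [++-] → (-1.60545, -0.3177, -0.870854)–(-1.60545, -0.3177, 0.870854)  len=1.7417
  (v10,v7,v6) [++-] → (0, -0.3177, -1.7268)–(-1.21274, -0.3177, -1.26356)  len=1.2982
  (v3,v9,v4) [-+-] → (1.60545, -0.3177, 0.870854)–(1.21274, -0.3177, 1.26356)  len=0.5554
  (v3,v6,v8) [--+] → (1.21274, -0.3177, -1.26356)–(1.60545, -0.3177, -0.870854)  len=0.5554
  (v3,v8,v9) [-++] → (1.60545, -0.3177, -0.870854)–(1.60545, -0.3177, 0.870854)  len=1.7417
  (v4,v9,v5) [-++] → (1.21274, -0.3177, 1.26356)–(0, -0.3177, 1.7268)  len=1.2982
  (v2,v4,v11) [--+] → (-1.21274, -0.3177, 1.26356)–(-1.60545, -0.3177, 0.870854)  len=0.5554
  (v6,v2,v10) [--+] → (-1.60545, -0.3177, -0.870854)–(-1.21274, -0.3177, -1.26356)  len=0.5554
  (v8,v6,v7) [+-+] → (1.21274, -0.3177, -1.26356)–(0, -0.3177, -1.7268)  len=1.2982

Chained into 1 loop(s):
  loop 1: 10 segments, perimeter = 10.8977
Total perimeter = 10.898


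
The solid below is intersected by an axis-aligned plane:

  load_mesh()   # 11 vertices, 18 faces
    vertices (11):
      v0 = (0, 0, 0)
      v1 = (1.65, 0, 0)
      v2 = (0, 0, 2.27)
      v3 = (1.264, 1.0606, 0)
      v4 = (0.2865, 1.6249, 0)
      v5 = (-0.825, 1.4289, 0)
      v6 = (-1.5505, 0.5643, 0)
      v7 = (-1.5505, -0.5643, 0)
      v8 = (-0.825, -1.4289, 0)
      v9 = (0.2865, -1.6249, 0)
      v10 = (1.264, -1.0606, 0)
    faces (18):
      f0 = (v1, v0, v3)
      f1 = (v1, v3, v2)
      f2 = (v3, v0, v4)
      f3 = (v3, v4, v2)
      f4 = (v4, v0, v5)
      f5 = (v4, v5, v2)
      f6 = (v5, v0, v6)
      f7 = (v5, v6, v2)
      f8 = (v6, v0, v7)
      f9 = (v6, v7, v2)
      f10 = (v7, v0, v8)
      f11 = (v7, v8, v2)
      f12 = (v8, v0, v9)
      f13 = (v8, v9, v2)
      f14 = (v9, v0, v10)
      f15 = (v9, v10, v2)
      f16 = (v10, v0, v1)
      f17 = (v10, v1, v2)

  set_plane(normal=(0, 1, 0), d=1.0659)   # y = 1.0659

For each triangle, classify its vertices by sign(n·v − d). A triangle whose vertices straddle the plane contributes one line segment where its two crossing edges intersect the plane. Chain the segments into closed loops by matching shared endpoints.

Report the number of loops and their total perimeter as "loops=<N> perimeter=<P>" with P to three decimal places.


loops=1 perimeter=5.308

Straddling triangles (6 of 18):
  (v3,v0,v4) [--+] → (0.187938, 1.0659, 0)–(1.25482, 1.0659, 0)  len=1.0669
  (v3,v4,v2) [-+-] → (1.25482, 1.0659, 0)–(0.187938, 1.0659, 0.780928)  len=1.3222
  (v4,v0,v5) [+-+] → (0.187938, 1.0659, 0)–(-0.615416, 1.0659, 0)  len=0.8034
  (v4,v5,v2) [++-] → (-0.615416, 1.0659, 0.576674)–(0.187938, 1.0659, 0.780928)  len=0.8289
  (v5,v0,v6) [+--] → (-0.615416, 1.0659, 0)–(-1.1296, 1.0659, 0)  len=0.5142
  (v5,v6,v2) [+--] → (-1.1296, 1.0659, 0)–(-0.615416, 1.0659, 0.576674)  len=0.7726

Chained into 1 loop(s):
  loop 1: 6 segments, perimeter = 5.3081
Total perimeter = 5.308


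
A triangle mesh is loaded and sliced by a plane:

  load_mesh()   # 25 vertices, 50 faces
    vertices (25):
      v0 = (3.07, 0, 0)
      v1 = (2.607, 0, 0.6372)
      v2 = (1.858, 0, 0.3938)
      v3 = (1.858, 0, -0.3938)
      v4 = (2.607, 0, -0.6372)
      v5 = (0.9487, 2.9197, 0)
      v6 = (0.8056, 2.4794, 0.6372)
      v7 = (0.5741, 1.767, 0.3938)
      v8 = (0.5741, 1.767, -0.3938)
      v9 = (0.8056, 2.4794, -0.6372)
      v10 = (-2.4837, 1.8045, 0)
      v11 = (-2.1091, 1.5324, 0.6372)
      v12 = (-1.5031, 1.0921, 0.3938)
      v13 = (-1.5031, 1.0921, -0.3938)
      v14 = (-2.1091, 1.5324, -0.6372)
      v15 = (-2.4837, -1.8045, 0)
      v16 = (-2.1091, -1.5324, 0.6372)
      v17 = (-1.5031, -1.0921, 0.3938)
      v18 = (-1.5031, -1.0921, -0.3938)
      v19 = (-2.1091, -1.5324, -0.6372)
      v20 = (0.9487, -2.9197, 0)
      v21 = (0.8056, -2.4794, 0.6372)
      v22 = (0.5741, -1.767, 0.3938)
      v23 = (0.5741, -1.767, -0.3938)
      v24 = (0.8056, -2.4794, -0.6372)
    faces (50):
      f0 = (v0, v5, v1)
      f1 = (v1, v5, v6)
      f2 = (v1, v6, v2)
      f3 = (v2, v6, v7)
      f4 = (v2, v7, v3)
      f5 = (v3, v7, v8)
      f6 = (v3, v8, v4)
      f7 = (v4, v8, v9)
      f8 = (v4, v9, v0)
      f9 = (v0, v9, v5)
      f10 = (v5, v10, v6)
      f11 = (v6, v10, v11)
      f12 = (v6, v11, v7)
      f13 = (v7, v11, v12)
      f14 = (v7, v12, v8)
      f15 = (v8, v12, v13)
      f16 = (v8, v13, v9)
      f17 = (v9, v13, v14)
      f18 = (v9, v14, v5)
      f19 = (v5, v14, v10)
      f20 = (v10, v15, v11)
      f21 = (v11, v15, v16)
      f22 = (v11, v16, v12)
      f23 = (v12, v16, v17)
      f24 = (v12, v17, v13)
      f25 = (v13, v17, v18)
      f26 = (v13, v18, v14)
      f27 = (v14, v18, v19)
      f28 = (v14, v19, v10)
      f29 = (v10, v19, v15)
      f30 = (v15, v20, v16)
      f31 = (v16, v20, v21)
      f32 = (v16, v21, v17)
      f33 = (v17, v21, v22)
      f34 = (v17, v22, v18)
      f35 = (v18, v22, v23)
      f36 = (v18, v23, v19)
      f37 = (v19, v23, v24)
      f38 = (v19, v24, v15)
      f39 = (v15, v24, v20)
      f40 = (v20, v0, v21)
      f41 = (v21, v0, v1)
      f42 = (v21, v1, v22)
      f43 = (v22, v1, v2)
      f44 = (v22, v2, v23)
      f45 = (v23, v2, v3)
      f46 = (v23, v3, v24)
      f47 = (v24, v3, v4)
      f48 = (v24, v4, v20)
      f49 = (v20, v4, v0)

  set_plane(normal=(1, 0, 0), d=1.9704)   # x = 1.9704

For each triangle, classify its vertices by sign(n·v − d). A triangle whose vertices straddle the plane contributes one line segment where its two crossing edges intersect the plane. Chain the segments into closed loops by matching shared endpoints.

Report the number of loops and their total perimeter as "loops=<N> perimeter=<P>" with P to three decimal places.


loops=1 perimeter=7.206

Straddling triangles (14 of 50):
  (v0,v5,v1) [+-+] → (1.9704, 1.51346, 0)–(1.9704, 1.12084, 0.392587)  len=0.5552
  (v1,v5,v6) [+--] → (1.9704, 1.12084, 0.392587)–(1.9704, 0.8762, 0.6372)  len=0.3460
  (v1,v6,v2) [+--] → (1.9704, 0.8762, 0.6372)–(1.9704, 0, 0.430326)  len=0.9003
  (v3,v8,v4) [--+] → (1.9704, 0.553334, -0.56098)–(1.9704, 0, -0.430326)  len=0.5685
  (v4,v8,v9) [+--] → (1.9704, 0.553334, -0.56098)–(1.9704, 0.8762, -0.6372)  len=0.3317
  (v4,v9,v0) [+-+] → (1.9704, 0.8762, -0.6372)–(1.9704, 1.204, -0.309426)  len=0.4636
  (v0,v9,v5) [+--] → (1.9704, 1.204, -0.309426)–(1.9704, 1.51346, 0)  len=0.4376
  (v20,v0,v21) [-+-] → (1.9704, -1.51346, 0)–(1.9704, -1.204, 0.309426)  len=0.4376
  (v21,v0,v1) [-++] → (1.9704, -1.204, 0.309426)–(1.9704, -0.8762, 0.6372)  len=0.4636
  (v21,v1,v22) [-+-] → (1.9704, -0.8762, 0.6372)–(1.9704, -0.553334, 0.56098)  len=0.3317
  (v22,v1,v2) [-+-] → (1.9704, -0.553334, 0.56098)–(1.9704, 0, 0.430326)  len=0.5685
  (v24,v3,v4) [--+] → (1.9704, 0, -0.430326)–(1.9704, -0.8762, -0.6372)  len=0.9003
  (v24,v4,v20) [-+-] → (1.9704, -0.8762, -0.6372)–(1.9704, -1.12084, -0.392587)  len=0.3460
  (v20,v4,v0) [-++] → (1.9704, -1.12084, -0.392587)–(1.9704, -1.51346, 0)  len=0.5552

Chained into 1 loop(s):
  loop 1: 14 segments, perimeter = 7.2059
Total perimeter = 7.206
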